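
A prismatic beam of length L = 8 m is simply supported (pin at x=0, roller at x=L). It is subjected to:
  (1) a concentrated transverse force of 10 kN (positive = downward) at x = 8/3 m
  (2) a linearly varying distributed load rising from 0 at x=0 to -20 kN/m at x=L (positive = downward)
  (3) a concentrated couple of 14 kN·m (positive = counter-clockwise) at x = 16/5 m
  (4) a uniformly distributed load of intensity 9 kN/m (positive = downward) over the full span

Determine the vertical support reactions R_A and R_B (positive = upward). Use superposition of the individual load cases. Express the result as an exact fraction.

Load 1 — point force P=10 kN at a=8/3 m (b=L-a=16/3):
  R_A = Pb/L = 10·(16/3)/8 = 20/3 kN
  R_B = Pa/L = 10·(8/3)/8 = 10/3 kN
Load 2 — triangular load w₀=-20 kN/m (0→w₀ over full span):
  R_A = w₀L/6 = (-20)·8/6 = -80/3 kN
  R_B = w₀L/3 = (-20)·8/3 = -160/3 kN
Load 3 — applied couple M₀=14 kN·m at a=16/5 m (b=L-a=24/5):
  R_A = M₀/L = 14/8 = 7/4 kN
  R_B = -M₀/L = -14/8 = -7/4 kN
Load 4 — uniform load w=9 kN/m over full span:
  R_A = wL/2 = 9·8/2 = 36 kN
  R_B = wL/2 = 9·8/2 = 36 kN
Superposition: R_A = 71/4 kN, R_B = -63/4 kN

R_A = 71/4 kN, R_B = -63/4 kN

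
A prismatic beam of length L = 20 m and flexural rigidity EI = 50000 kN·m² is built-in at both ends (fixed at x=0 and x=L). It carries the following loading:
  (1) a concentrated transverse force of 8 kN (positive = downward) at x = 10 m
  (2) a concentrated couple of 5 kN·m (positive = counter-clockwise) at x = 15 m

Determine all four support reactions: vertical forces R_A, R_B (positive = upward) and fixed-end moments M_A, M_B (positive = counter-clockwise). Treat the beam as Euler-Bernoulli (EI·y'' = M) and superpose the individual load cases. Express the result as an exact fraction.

R_A = 137/32 kN, M_A = 345/16 kN·m, R_B = 119/32 kN, M_B = -335/16 kN·m

Load 1 — point force P=8 kN at a=10 m (b=L-a=10):
  R_A = Pb²(3a+b)/L³ = 8·10²·(3·10+10)/20³ = 4 kN
  M_A = Pab²/L² = 8·10·10²/20² = 20 kN·m
  R_B = Pa²(a+3b)/L³ = 8·10²·(10+3·10)/20³ = 4 kN
  M_B = -Pa²b/L² = -8·10²·10/20² = -20 kN·m
Load 2 — applied couple M₀=5 kN·m at a=15 m (b=L-a=5):
  R_A = 6M₀ab/L³ = 6·5·15·5/20³ = 9/32 kN
  M_A = M₀b(2a-b)/L² = 5·5·(2·15-5)/20² = 25/16 kN·m
  R_B = -6M₀ab/L³ = -6·5·15·5/20³ = -9/32 kN
  M_B = M₀a(2b-a)/L² = 5·15·(2·5-15)/20² = -15/16 kN·m
Superposition: R_A = 137/32 kN, M_A = 345/16 kN·m, R_B = 119/32 kN, M_B = -335/16 kN·m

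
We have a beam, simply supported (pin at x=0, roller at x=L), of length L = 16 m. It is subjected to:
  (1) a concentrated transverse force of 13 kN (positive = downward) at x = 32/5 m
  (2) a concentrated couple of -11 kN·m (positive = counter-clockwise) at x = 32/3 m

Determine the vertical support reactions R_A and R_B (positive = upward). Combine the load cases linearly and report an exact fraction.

R_A = 569/80 kN, R_B = 471/80 kN

Load 1 — point force P=13 kN at a=32/5 m (b=L-a=48/5):
  R_A = Pb/L = 13·(48/5)/16 = 39/5 kN
  R_B = Pa/L = 13·(32/5)/16 = 26/5 kN
Load 2 — applied couple M₀=-11 kN·m at a=32/3 m (b=L-a=16/3):
  R_A = M₀/L = (-11)/16 = -11/16 kN
  R_B = -M₀/L = -(-11)/16 = 11/16 kN
Superposition: R_A = 569/80 kN, R_B = 471/80 kN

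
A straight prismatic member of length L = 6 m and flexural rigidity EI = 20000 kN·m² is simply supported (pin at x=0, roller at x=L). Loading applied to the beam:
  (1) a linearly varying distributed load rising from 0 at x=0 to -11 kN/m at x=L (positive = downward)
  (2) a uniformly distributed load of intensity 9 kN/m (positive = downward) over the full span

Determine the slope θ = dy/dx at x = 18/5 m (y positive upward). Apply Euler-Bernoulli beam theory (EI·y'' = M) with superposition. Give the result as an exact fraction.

θ(18/5) = 7329/12500000 rad

Load 1 — triangular load w₀=-11 kN/m (0→w₀ over full span):
  θ_1 = -w₀(7L⁴-30L²x²+15x⁴)/(360LEI) = -(-11)·(7·6⁴-30·6²·(18/5)²+15·(18/5)⁴)/(360·6·20000) = -957/1562500 rad
Load 2 — uniform load w=9 kN/m over full span:
  θ_2 = -w(L³-6Lx²+4x³)/(24EI) = -9·(6³-6·6·(18/5)²+4·(18/5)³)/(24·20000) = 2997/2500000 rad
Superposition: θ = Σ θ_i = 7329/12500000 rad ≈ 0.000586 rad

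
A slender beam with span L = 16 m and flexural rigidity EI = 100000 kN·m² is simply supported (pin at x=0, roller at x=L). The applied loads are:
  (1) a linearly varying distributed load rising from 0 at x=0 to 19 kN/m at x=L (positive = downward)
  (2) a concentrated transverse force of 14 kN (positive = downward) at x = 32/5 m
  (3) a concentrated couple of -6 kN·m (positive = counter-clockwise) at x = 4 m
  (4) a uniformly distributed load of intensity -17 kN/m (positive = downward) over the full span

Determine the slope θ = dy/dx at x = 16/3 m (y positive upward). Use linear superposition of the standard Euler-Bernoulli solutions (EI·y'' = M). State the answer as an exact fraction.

θ(16/3) = 13547579/3037500000 rad

Load 1 — triangular load w₀=19 kN/m (0→w₀ over full span):
  θ_1 = -w₀(7L⁴-30L²x²+15x⁴)/(360LEI) = -19·(7·16⁴-30·16²·(16/3)²+15·(16/3)⁴)/(360·16·100000) = -31616/3796875 rad
Load 2 — point force P=14 kN at a=32/5 m (b=L-a=48/5):
  θ_2 = -Pb(L²-b²-3x²)/(6LEI)  [x≤a] = -14·(48/5)·(16²-(48/5)²-3·(16/3)²)/(6·16·100000) = -1288/1171875 rad
Load 3 — applied couple M₀=-6 kN·m at a=4 m (b=L-a=12):
  θ_3 = (M₀x²/(2L)-M₀(x-a)+C₁)/EI  [x>a] with C₁=M₀(3b²-L²)/(6L)=-11 = ((-6)·(16/3)²/(2·16)-(-6)·((16/3)-4)+(-11))/100000 = -1/12000 rad
Load 4 — uniform load w=-17 kN/m over full span:
  θ_4 = -w(L³-6Lx²+4x³)/(24EI) = -(-17)·(16³-6·16·(16/3)²+4·(16/3)³)/(24·100000) = 3536/253125 rad
Superposition: θ = Σ θ_i = 13547579/3037500000 rad ≈ 0.004460 rad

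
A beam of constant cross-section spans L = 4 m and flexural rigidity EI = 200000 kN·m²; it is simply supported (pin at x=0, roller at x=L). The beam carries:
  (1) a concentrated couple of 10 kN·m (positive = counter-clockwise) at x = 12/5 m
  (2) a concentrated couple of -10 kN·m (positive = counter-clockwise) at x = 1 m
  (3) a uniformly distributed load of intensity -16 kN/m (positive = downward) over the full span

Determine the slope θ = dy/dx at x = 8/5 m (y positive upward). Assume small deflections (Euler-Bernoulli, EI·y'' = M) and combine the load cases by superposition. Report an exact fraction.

Load 1 — applied couple M₀=10 kN·m at a=12/5 m (b=L-a=8/5):
  θ_1 = (M₀x²/(2L)+C₁)/EI  [x≤a] with C₁=M₀(3b²-L²)/(6L)=-52/15 = (10·(8/5)²/(2·4)+(-52/15))/200000 = -1/750000 rad
Load 2 — applied couple M₀=-10 kN·m at a=1 m (b=L-a=3):
  θ_2 = (M₀x²/(2L)-M₀(x-a)+C₁)/EI  [x>a] with C₁=M₀(3b²-L²)/(6L)=-55/12 = ((-10)·(8/5)²/(2·4)-(-10)·((8/5)-1)+(-55/12))/200000 = -107/12000000 rad
Load 3 — uniform load w=-16 kN/m over full span:
  θ_3 = -w(L³-6Lx²+4x³)/(24EI) = -(-16)·(4³-6·4·(8/5)²+4·(8/5)³)/(24·200000) = 74/1171875 rad
Superposition: θ = Σ θ_i = 15869/300000000 rad ≈ 0.000053 rad

θ(8/5) = 15869/300000000 rad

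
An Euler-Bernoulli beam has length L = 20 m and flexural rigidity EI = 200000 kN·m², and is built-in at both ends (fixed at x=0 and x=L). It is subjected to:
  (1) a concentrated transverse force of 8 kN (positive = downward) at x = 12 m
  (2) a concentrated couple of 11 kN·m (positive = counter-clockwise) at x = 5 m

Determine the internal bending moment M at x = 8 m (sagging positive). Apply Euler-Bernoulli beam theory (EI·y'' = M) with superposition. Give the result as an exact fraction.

M(8) = 6361/2000 kN·m

Load 1 — point force P=8 kN at a=12 m (b=L-a=8):
  M_1 = Pb²(3a+b)x/L³ - Pab²/L²  [x≤a] = 8·8²·(3·12+8)·8/20³ - 8·12·8²/20² = 896/125 kN·m
Load 2 — applied couple M₀=11 kN·m at a=5 m (b=L-a=15):
  M_2 = R_Ax - M_A - M₀  [x>a] with R_A=99/160, M_A=-33/16 = (99/160)·8 - (-33/16) - 11 = -319/80 kN·m
Superposition: M = Σ M_i = 6361/2000 kN·m ≈ 3.180500 kN·m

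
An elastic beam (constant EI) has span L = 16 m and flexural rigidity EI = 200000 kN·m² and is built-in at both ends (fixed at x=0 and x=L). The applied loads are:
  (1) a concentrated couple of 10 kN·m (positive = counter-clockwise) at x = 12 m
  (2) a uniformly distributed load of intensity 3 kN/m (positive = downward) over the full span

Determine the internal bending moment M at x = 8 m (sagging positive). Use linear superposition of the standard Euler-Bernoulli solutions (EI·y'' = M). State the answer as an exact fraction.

M(8) = 69/2 kN·m

Load 1 — applied couple M₀=10 kN·m at a=12 m (b=L-a=4):
  M_1 = R_Ax - M_A  [x≤a] with R_A=45/64, M_A=25/8 = (45/64)·8 - (25/8) = 5/2 kN·m
Load 2 — uniform load w=3 kN/m over full span:
  M_2 = wLx/2 - wL²/12 - wx²/2 = 3·16·8/2 - 3·16²/12 - 3·8²/2 = 32 kN·m
Superposition: M = Σ M_i = 69/2 kN·m ≈ 34.500000 kN·m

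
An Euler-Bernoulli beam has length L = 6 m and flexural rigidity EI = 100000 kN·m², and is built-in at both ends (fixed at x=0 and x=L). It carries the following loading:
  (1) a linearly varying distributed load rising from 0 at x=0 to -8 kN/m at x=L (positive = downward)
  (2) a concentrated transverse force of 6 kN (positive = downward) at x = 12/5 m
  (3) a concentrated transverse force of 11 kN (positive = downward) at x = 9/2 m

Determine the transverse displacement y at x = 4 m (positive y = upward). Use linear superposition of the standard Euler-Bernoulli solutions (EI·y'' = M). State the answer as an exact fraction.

Load 1 — triangular load w₀=-8 kN/m (0→w₀ over full span):
  y_1 = -w₀x²(L-x)²(x+2L)/(120LEI) = -(-8)·4²·(6-4)²·(4+2·6)/(120·6·100000) = 16/140625 m
Load 2 — point force P=6 kN at a=12/5 m (b=L-a=18/5):
  y_2 = -Pa²(L-x)²(3bL-(3b+a)(L-x))/(6L³EI)  [x>a] = -6·(12/5)²·(6-4)²·(3·(18/5)·6-(3·(18/5)+(12/5))·(6-4))/(6·6³·100000) = -16/390625 m
Load 3 — point force P=11 kN at a=9/2 m (b=L-a=3/2):
  y_3 = -Pb²x²(3aL-(3a+b)x)/(6L³EI)  [x≤a] = -11·(3/2)²·4²·(3·(9/2)·6-(3·(9/2)+(3/2))·4)/(6·6³·100000) = -77/1200000 m
Superposition: y = Σ y_i = 3893/450000000 m ≈ 0.000009 m

y(4) = 3893/450000000 m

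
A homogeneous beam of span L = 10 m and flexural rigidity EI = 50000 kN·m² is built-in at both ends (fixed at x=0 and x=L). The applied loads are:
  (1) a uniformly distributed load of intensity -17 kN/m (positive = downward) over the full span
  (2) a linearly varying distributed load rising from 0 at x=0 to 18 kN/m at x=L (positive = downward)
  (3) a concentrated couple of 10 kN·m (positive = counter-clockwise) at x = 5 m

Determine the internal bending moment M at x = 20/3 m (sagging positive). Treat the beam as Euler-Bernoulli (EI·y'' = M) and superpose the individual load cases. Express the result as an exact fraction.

Load 1 — uniform load w=-17 kN/m over full span:
  M_1 = wLx/2 - wL²/12 - wx²/2 = (-17)·10·(20/3)/2 - (-17)·10²/12 - (-17)·(20/3)²/2 = -425/9 kN·m
Load 2 — triangular load w₀=18 kN/m (0→w₀ over full span):
  M_2 = 3w₀Lx/20 - w₀L²/30 - w₀x³/(6L) = 3·18·10·(20/3)/20 - 18·10²/30 - 18·(20/3)³/(6·10) = 280/9 kN·m
Load 3 — applied couple M₀=10 kN·m at a=5 m (b=L-a=5):
  M_3 = R_Ax - M_A - M₀  [x>a] with R_A=3/2, M_A=5/2 = (3/2)·(20/3) - (5/2) - 10 = -5/2 kN·m
Superposition: M = Σ M_i = -335/18 kN·m ≈ -18.611111 kN·m

M(20/3) = -335/18 kN·m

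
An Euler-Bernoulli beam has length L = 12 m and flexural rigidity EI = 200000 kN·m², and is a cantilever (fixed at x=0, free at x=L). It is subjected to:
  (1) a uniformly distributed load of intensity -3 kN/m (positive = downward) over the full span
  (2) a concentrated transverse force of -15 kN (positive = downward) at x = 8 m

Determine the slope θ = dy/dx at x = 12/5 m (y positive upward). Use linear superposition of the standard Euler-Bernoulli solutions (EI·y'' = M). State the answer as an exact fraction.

Load 1 — uniform load w=-3 kN/m over full span:
  θ_1 = -wx(x²-3Lx+3L²)/(6EI) = -(-3)·(12/5)·((12/5)²-3·12·(12/5)+3·12²)/(6·200000) = 1647/781250 rad
Load 2 — point force P=-15 kN at a=8 m (b=L-a=4):
  θ_2 = -Px(2a-x)/(2EI)  [x≤a] = -(-15)·(12/5)·(2·8-(12/5))/(2·200000) = 153/125000 rad
Superposition: θ = Σ θ_i = 10413/3125000 rad ≈ 0.003332 rad

θ(12/5) = 10413/3125000 rad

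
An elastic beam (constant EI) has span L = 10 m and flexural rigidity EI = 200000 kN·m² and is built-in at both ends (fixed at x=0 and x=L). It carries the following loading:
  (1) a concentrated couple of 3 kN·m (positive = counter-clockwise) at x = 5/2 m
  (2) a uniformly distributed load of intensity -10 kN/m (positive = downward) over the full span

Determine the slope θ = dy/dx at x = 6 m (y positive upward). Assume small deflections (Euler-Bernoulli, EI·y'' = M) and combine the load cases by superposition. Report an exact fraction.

θ(6) = -821/4000000 rad

Load 1 — applied couple M₀=3 kN·m at a=5/2 m (b=L-a=15/2):
  θ_1 = (R_Ax²/2 - M_Ax - M₀(x-a))/EI  [x>a] with R_A=27/80, M_A=-9/16 = ((27/80)·6²/2 - (-9/16)·6 - 3·(6-(5/2)))/200000 = -21/4000000 rad
Load 2 — uniform load w=-10 kN/m over full span:
  θ_2 = -wx(L-x)(L-2x)/(12EI) = -(-10)·6·(10-6)·(10-2·6)/(12·200000) = -1/5000 rad
Superposition: θ = Σ θ_i = -821/4000000 rad ≈ -0.000205 rad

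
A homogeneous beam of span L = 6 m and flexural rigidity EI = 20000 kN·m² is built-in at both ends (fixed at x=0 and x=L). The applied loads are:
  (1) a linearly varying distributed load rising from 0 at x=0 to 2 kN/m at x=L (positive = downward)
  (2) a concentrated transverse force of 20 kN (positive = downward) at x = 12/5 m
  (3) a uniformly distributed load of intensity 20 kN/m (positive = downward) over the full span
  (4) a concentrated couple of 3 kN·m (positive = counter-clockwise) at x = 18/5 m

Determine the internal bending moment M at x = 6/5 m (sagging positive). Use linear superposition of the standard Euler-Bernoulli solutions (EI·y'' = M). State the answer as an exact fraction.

Load 1 — triangular load w₀=2 kN/m (0→w₀ over full span):
  M_1 = 3w₀Lx/20 - w₀L²/30 - w₀x³/(6L) = 3·2·6·(6/5)/20 - 2·6²/30 - 2·(6/5)³/(6·6) = -42/125 kN·m
Load 2 — point force P=20 kN at a=12/5 m (b=L-a=18/5):
  M_2 = Pb²(3a+b)x/L³ - Pab²/L²  [x≤a] = 20·(18/5)²·(3·(12/5)+(18/5))·(6/5)/6³ - 20·(12/5)·(18/5)²/6² = -216/125 kN·m
Load 3 — uniform load w=20 kN/m over full span:
  M_3 = wLx/2 - wL²/12 - wx²/2 = 20·6·(6/5)/2 - 20·6²/12 - 20·(6/5)²/2 = -12/5 kN·m
Load 4 — applied couple M₀=3 kN·m at a=18/5 m (b=L-a=12/5):
  M_4 = R_Ax - M_A  [x≤a] with R_A=18/25, M_A=24/25 = (18/25)·(6/5) - (24/25) = -12/125 kN·m
Superposition: M = Σ M_i = -114/25 kN·m ≈ -4.560000 kN·m

M(6/5) = -114/25 kN·m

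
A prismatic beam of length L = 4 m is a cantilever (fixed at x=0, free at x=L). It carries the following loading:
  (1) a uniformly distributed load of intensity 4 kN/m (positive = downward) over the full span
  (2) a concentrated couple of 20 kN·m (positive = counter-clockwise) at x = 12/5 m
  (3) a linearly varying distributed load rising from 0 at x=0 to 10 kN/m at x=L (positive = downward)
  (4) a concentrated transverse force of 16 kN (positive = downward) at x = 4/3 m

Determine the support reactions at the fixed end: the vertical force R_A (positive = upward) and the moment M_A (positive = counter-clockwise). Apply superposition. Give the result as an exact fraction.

Load 1 — uniform load w=4 kN/m over full span:
  R_A = wL = 4·4 = 16 kN
  M_A = wL²/2 = 4·4²/2 = 32 kN·m
Load 2 — applied couple M₀=20 kN·m at a=12/5 m (b=L-a=8/5):
  R_A = 0 kN
  M_A = -M₀ = -20 kN·m
Load 3 — triangular load w₀=10 kN/m (0→w₀ over full span):
  R_A = w₀L/2 = 10·4/2 = 20 kN
  M_A = w₀L²/3 = 10·4²/3 = 160/3 kN·m
Load 4 — point force P=16 kN at a=4/3 m (b=L-a=8/3):
  R_A = P = 16 kN
  M_A = Pa = 16·(4/3) = 64/3 kN·m
Superposition: R_A = 52 kN, M_A = 260/3 kN·m

R_A = 52 kN, M_A = 260/3 kN·m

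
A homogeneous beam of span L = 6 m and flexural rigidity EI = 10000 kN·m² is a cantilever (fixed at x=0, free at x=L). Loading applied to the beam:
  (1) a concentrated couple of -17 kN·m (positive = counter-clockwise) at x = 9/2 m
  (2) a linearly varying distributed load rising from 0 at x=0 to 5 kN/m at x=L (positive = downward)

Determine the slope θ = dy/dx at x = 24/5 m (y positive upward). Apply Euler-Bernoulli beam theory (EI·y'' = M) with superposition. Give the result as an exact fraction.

θ(24/5) = -52533/2500000 rad

Load 1 — applied couple M₀=-17 kN·m at a=9/2 m (b=L-a=3/2):
  θ_1 = M₀a/EI  [x>a] = (-17)·(9/2)/10000 = -153/20000 rad
Load 2 — triangular load w₀=5 kN/m (0→w₀ over full span):
  θ_2 = (w₀Lx²/4-w₀L²x/3-w₀x⁴/(24L))/EI = (5·6·(24/5)²/4-5·6²·(24/5)/3-5·(24/5)⁴/(24·6))/10000 = -1044/78125 rad
Superposition: θ = Σ θ_i = -52533/2500000 rad ≈ -0.021013 rad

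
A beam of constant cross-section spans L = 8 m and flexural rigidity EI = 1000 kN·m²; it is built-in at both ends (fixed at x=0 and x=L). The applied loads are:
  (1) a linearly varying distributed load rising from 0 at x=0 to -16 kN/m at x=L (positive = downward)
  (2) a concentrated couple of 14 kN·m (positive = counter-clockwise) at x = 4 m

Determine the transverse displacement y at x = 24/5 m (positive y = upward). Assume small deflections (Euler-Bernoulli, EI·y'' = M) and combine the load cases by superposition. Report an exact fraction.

Load 1 — triangular load w₀=-16 kN/m (0→w₀ over full span):
  y_1 = -w₀x²(L-x)²(x+2L)/(120LEI) = -(-16)·(24/5)²·(8-(24/5))²·((24/5)+2·8)/(120·8·1000) = 159744/1953125 m
Load 2 — applied couple M₀=14 kN·m at a=4 m (b=L-a=4):
  y_2 = (R_Ax³/6 - M_Ax²/2 - M₀(x-a)²/2)/EI  [x>a] with R_A=21/8, M_A=7/2 = ((21/8)·(24/5)³/6 - (7/2)·(24/5)²/2 - 14·((24/5)-4)²/2)/1000 = 56/15625 m
Superposition: y = Σ y_i = 166744/1953125 m ≈ 0.085373 m

y(24/5) = 166744/1953125 m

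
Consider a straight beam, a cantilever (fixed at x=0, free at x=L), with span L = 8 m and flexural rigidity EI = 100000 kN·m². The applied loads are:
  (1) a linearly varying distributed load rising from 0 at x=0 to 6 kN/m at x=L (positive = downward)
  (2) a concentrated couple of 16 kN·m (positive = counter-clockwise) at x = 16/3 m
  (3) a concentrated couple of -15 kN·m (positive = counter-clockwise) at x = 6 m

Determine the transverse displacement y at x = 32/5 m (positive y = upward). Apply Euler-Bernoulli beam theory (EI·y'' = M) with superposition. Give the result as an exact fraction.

y(32/5) = -114426217/7031250000 m

Load 1 — triangular load w₀=6 kN/m (0→w₀ over full span):
  y_1 = (w₀Lx³/12-w₀L²x²/6-w₀x⁵/(120L))/EI = (6·8·(32/5)³/12-6·8²·(32/5)²/6-6·(32/5)⁵/(120·8))/100000 = -800768/48828125 m
Load 2 — applied couple M₀=16 kN·m at a=16/3 m (b=L-a=8/3):
  y_2 = M₀a(2x-a)/(2EI)  [x>a] = 16·(16/3)·(2·(32/5)-(16/3))/(2·100000) = 448/140625 m
Load 3 — applied couple M₀=-15 kN·m at a=6 m (b=L-a=2):
  y_3 = M₀a(2x-a)/(2EI)  [x>a] = (-15)·6·(2·(32/5)-6)/(2·100000) = -153/50000 m
Superposition: y = Σ y_i = -114426217/7031250000 m ≈ -0.016274 m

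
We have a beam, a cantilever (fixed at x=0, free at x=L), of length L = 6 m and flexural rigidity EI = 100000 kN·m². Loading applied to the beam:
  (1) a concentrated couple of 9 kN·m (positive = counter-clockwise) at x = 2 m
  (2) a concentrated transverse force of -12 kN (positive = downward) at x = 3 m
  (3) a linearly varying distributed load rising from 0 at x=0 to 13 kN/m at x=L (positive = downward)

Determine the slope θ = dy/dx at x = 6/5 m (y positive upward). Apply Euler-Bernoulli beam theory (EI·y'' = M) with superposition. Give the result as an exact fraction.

θ(6/5) = -71217/62500000 rad

Load 1 — applied couple M₀=9 kN·m at a=2 m (b=L-a=4):
  θ_1 = M₀x/EI  [x≤a] = 9·(6/5)/100000 = 27/250000 rad
Load 2 — point force P=-12 kN at a=3 m (b=L-a=3):
  θ_2 = -Px(2a-x)/(2EI)  [x≤a] = -(-12)·(6/5)·(2·3-(6/5))/(2·100000) = 27/78125 rad
Load 3 — triangular load w₀=13 kN/m (0→w₀ over full span):
  θ_3 = (w₀Lx²/4-w₀L²x/3-w₀x⁴/(24L))/EI = (13·6·(6/5)²/4-13·6²·(6/5)/3-13·(6/5)⁴/(24·6))/100000 = -99567/62500000 rad
Superposition: θ = Σ θ_i = -71217/62500000 rad ≈ -0.001139 rad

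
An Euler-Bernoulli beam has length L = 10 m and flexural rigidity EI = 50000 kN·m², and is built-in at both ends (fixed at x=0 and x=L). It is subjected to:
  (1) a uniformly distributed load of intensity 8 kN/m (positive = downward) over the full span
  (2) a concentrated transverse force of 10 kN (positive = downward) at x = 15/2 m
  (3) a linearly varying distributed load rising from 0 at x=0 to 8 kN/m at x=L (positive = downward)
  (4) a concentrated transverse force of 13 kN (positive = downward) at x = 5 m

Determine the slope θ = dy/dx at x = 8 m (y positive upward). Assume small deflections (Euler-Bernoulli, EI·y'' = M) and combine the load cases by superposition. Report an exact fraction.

Load 1 — uniform load w=8 kN/m over full span:
  θ_1 = -wx(L-x)(L-2x)/(12EI) = -8·8·(10-8)·(10-2·8)/(12·50000) = 4/3125 rad
Load 2 — point force P=10 kN at a=15/2 m (b=L-a=5/2):
  θ_2 = Pa²(L-x)(2bL-(3b+a)(L-x))/(2L³EI)  [x>a] = 10·(15/2)²·(10-8)·(2·(5/2)·10-(3·(5/2)+(15/2))·(10-8))/(2·10³·50000) = 9/40000 rad
Load 3 — triangular load w₀=8 kN/m (0→w₀ over full span):
  θ_3 = -w₀(2x(L-x)(L-2x)(x+2L)+x²(L-x)²)/(120LEI) = -8·(2·8·(10-8)·(10-2·8)·(8+2·10)+8²·(10-8)²)/(120·10·50000) = 32/46875 rad
Load 4 — point force P=13 kN at a=5 m (b=L-a=5):
  θ_4 = Pa²(L-x)(2bL-(3b+a)(L-x))/(2L³EI)  [x>a] = 13·5²·(10-8)·(2·5·10-(3·5+5)·(10-8))/(2·10³·50000) = 39/100000 rad
Superposition: θ = Σ θ_i = 7733/3000000 rad ≈ 0.002578 rad

θ(8) = 7733/3000000 rad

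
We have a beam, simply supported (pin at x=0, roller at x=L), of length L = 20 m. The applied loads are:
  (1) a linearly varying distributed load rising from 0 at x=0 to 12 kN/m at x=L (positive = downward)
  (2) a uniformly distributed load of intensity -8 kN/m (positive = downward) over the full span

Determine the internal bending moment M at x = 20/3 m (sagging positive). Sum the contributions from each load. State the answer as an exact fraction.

Load 1 — triangular load w₀=12 kN/m (0→w₀ over full span):
  M_1 = w₀Lx/6 - w₀x³/(6L) = 12·20·(20/3)/6 - 12·(20/3)³/(6·20) = 6400/27 kN·m
Load 2 — uniform load w=-8 kN/m over full span:
  M_2 = wx(L-x)/2 = (-8)·(20/3)·(20-(20/3))/2 = -3200/9 kN·m
Superposition: M = Σ M_i = -3200/27 kN·m ≈ -118.518519 kN·m

M(20/3) = -3200/27 kN·m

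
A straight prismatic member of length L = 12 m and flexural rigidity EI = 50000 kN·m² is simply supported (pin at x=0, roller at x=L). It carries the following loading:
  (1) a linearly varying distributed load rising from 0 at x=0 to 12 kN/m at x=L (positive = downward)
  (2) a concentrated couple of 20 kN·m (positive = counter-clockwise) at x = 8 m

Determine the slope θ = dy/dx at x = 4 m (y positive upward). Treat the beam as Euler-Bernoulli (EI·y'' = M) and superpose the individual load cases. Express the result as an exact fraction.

Load 1 — triangular load w₀=12 kN/m (0→w₀ over full span):
  θ_1 = -w₀(7L⁴-30L²x²+15x⁴)/(360LEI) = -12·(7·12⁴-30·12²·4²+15·4⁴)/(360·12·50000) = -208/46875 rad
Load 2 — applied couple M₀=20 kN·m at a=8 m (b=L-a=4):
  θ_2 = (M₀x²/(2L)+C₁)/EI  [x≤a] with C₁=M₀(3b²-L²)/(6L)=-80/3 = (20·4²/(2·12)+(-80/3))/50000 = -1/3750 rad
Superposition: θ = Σ θ_i = -147/31250 rad ≈ -0.004704 rad

θ(4) = -147/31250 rad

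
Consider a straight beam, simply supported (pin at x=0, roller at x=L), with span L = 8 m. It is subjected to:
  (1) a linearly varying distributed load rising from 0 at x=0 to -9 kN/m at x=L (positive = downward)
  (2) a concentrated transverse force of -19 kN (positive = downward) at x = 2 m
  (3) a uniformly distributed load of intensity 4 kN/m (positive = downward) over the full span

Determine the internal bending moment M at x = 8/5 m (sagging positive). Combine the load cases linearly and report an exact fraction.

M(8/5) = -2594/125 kN·m

Load 1 — triangular load w₀=-9 kN/m (0→w₀ over full span):
  M_1 = w₀Lx/6 - w₀x³/(6L) = (-9)·8·(8/5)/6 - (-9)·(8/5)³/(6·8) = -2304/125 kN·m
Load 2 — point force P=-19 kN at a=2 m (b=L-a=6):
  M_2 = Pbx/L  [x≤a] = (-19)·6·(8/5)/8 = -114/5 kN·m
Load 3 — uniform load w=4 kN/m over full span:
  M_3 = wx(L-x)/2 = 4·(8/5)·(8-(8/5))/2 = 512/25 kN·m
Superposition: M = Σ M_i = -2594/125 kN·m ≈ -20.752000 kN·m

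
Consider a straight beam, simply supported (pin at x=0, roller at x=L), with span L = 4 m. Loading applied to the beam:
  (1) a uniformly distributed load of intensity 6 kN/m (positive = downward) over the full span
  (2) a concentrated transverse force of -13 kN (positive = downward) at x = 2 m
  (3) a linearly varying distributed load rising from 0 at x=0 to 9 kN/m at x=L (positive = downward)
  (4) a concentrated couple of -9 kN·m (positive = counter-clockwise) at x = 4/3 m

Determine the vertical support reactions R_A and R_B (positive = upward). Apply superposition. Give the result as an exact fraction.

R_A = 37/4 kN, R_B = 79/4 kN

Load 1 — uniform load w=6 kN/m over full span:
  R_A = wL/2 = 6·4/2 = 12 kN
  R_B = wL/2 = 6·4/2 = 12 kN
Load 2 — point force P=-13 kN at a=2 m (b=L-a=2):
  R_A = Pb/L = (-13)·2/4 = -13/2 kN
  R_B = Pa/L = (-13)·2/4 = -13/2 kN
Load 3 — triangular load w₀=9 kN/m (0→w₀ over full span):
  R_A = w₀L/6 = 9·4/6 = 6 kN
  R_B = w₀L/3 = 9·4/3 = 12 kN
Load 4 — applied couple M₀=-9 kN·m at a=4/3 m (b=L-a=8/3):
  R_A = M₀/L = (-9)/4 = -9/4 kN
  R_B = -M₀/L = -(-9)/4 = 9/4 kN
Superposition: R_A = 37/4 kN, R_B = 79/4 kN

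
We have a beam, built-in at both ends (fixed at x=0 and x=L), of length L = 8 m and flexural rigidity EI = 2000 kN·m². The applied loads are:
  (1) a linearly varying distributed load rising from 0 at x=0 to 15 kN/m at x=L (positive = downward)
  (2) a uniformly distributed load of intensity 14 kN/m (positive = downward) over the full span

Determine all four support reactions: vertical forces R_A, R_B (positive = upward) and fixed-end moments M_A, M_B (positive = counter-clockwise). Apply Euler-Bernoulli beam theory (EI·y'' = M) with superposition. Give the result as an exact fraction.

Load 1 — triangular load w₀=15 kN/m (0→w₀ over full span):
  R_A = 3w₀L/20 = 3·15·8/20 = 18 kN
  M_A = w₀L²/30 = 15·8²/30 = 32 kN·m
  R_B = 7w₀L/20 = 7·15·8/20 = 42 kN
  M_B = -w₀L²/20 = -15·8²/20 = -48 kN·m
Load 2 — uniform load w=14 kN/m over full span:
  R_A = wL/2 = 14·8/2 = 56 kN
  M_A = wL²/12 = 14·8²/12 = 224/3 kN·m
  R_B = wL/2 = 14·8/2 = 56 kN
  M_B = -wL²/12 = -14·8²/12 = -224/3 kN·m
Superposition: R_A = 74 kN, M_A = 320/3 kN·m, R_B = 98 kN, M_B = -368/3 kN·m

R_A = 74 kN, M_A = 320/3 kN·m, R_B = 98 kN, M_B = -368/3 kN·m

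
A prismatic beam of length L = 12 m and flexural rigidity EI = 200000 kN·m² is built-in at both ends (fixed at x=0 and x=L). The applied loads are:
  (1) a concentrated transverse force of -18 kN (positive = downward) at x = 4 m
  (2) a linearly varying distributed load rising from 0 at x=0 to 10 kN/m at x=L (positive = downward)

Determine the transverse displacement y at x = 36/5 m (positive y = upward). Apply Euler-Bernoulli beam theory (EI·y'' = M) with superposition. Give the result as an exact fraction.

Load 1 — point force P=-18 kN at a=4 m (b=L-a=8):
  y_1 = -Pa²(L-x)²(3bL-(3b+a)(L-x))/(6L³EI)  [x>a] = -(-18)·4²·(12-(36/5))²·(3·8·12-(3·8+4)·(12-(36/5)))/(6·12³·200000) = 192/390625 m
Load 2 — triangular load w₀=10 kN/m (0→w₀ over full span):
  y_2 = -w₀x²(L-x)²(x+2L)/(120LEI) = -10·(36/5)²·(12-(36/5))²·((36/5)+2·12)/(120·12·200000) = -12636/9765625 m
Superposition: y = Σ y_i = -7836/9765625 m ≈ -0.000802 m

y(36/5) = -7836/9765625 m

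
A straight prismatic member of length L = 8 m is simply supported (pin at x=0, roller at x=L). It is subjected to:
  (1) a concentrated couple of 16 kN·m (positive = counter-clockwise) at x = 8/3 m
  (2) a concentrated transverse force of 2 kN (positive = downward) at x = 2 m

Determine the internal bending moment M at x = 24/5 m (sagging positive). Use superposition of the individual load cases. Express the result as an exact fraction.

Load 1 — applied couple M₀=16 kN·m at a=8/3 m (b=L-a=16/3):
  M_1 = M₀x/L - M₀  [x>a] = 16·(24/5)/8 - 16 = -32/5 kN·m
Load 2 — point force P=2 kN at a=2 m (b=L-a=6):
  M_2 = Pa(L-x)/L  [x>a] = 2·2·(8-(24/5))/8 = 8/5 kN·m
Superposition: M = Σ M_i = -24/5 kN·m ≈ -4.800000 kN·m

M(24/5) = -24/5 kN·m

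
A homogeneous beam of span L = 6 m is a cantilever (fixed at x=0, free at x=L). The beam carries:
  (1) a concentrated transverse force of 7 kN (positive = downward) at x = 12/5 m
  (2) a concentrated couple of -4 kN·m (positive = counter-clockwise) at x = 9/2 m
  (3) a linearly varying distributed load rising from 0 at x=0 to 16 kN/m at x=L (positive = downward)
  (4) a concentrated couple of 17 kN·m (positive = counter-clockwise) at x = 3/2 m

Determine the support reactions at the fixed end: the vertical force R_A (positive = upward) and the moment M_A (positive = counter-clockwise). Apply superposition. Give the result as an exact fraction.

Load 1 — point force P=7 kN at a=12/5 m (b=L-a=18/5):
  R_A = P = 7 kN
  M_A = Pa = 7·(12/5) = 84/5 kN·m
Load 2 — applied couple M₀=-4 kN·m at a=9/2 m (b=L-a=3/2):
  R_A = 0 kN
  M_A = -M₀ = -(-4) = 4 kN·m
Load 3 — triangular load w₀=16 kN/m (0→w₀ over full span):
  R_A = w₀L/2 = 16·6/2 = 48 kN
  M_A = w₀L²/3 = 16·6²/3 = 192 kN·m
Load 4 — applied couple M₀=17 kN·m at a=3/2 m (b=L-a=9/2):
  R_A = 0 kN
  M_A = -M₀ = -17 kN·m
Superposition: R_A = 55 kN, M_A = 979/5 kN·m

R_A = 55 kN, M_A = 979/5 kN·m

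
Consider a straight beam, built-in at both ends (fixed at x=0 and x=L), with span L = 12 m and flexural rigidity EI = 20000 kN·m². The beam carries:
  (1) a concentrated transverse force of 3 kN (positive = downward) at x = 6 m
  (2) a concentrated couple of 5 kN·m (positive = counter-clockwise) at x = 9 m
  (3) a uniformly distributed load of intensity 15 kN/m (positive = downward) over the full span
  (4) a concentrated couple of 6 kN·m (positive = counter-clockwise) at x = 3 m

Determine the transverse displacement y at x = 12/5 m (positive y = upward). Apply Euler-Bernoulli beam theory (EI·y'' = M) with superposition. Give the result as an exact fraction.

Load 1 — point force P=3 kN at a=6 m (b=L-a=6):
  y_1 = -Pb²x²(3aL-(3a+b)x)/(6L³EI)  [x≤a] = -3·6²·(12/5)²·(3·6·12-(3·6+6)·(12/5))/(6·12³·20000) = -297/625000 m
Load 2 — applied couple M₀=5 kN·m at a=9 m (b=L-a=3):
  y_2 = (R_Ax³/6 - M_Ax²/2)/EI  [x≤a] with R_A=15/32, M_A=25/16 = ((15/32)·(12/5)³/6 - (25/16)·(12/5)²/2)/20000 = -171/1000000 m
Load 3 — uniform load w=15 kN/m over full span:
  y_3 = -wx²(L-x)²/(24EI) = -15·(12/5)²·(12-(12/5))²/(24·20000) = -1296/78125 m
Load 4 — applied couple M₀=6 kN·m at a=3 m (b=L-a=9):
  y_4 = (R_Ax³/6 - M_Ax²/2)/EI  [x≤a] with R_A=9/16, M_A=-9/8 = ((9/16)·(12/5)³/6 - (-9/8)·(12/5)²/2)/20000 = 567/2500000 m
Superposition: y = Σ y_i = -85041/5000000 m ≈ -0.017008 m

y(12/5) = -85041/5000000 m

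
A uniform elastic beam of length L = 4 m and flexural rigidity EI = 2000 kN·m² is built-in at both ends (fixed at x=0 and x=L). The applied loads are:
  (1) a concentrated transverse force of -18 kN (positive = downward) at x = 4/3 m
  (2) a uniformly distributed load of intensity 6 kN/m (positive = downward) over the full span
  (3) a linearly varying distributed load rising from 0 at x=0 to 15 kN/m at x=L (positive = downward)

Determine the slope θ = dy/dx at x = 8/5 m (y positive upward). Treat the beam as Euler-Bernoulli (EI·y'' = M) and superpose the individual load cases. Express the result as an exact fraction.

θ(8/5) = -1/625 rad

Load 1 — point force P=-18 kN at a=4/3 m (b=L-a=8/3):
  θ_1 = Pa²(L-x)(2bL-(3b+a)(L-x))/(2L³EI)  [x>a] = (-18)·(4/3)²·(4-(8/5))·(2·(8/3)·4-(3·(8/3)+(4/3))·(4-(8/5)))/(2·4³·2000) = 1/3125 rad
Load 2 — uniform load w=6 kN/m over full span:
  θ_2 = -wx(L-x)(L-2x)/(12EI) = -6·(8/5)·(4-(8/5))·(4-2·(8/5))/(12·2000) = -12/15625 rad
Load 3 — triangular load w₀=15 kN/m (0→w₀ over full span):
  θ_3 = -w₀(2x(L-x)(L-2x)(x+2L)+x²(L-x)²)/(120LEI) = -15·(2·(8/5)·(4-(8/5))·(4-2·(8/5))·((8/5)+2·4)+(8/5)²·(4-(8/5))²)/(120·4·2000) = -18/15625 rad
Superposition: θ = Σ θ_i = -1/625 rad ≈ -0.001600 rad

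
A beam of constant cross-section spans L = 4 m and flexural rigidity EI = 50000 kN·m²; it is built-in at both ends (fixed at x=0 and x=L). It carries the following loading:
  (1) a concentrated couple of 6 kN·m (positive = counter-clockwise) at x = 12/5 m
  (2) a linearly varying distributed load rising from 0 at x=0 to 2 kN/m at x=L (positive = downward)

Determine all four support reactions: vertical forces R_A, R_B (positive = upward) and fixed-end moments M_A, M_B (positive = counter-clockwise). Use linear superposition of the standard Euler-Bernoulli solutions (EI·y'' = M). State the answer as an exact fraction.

Load 1 — applied couple M₀=6 kN·m at a=12/5 m (b=L-a=8/5):
  R_A = 6M₀ab/L³ = 6·6·(12/5)·(8/5)/4³ = 54/25 kN
  M_A = M₀b(2a-b)/L² = 6·(8/5)·(2·(12/5)-(8/5))/4² = 48/25 kN·m
  R_B = -6M₀ab/L³ = -6·6·(12/5)·(8/5)/4³ = -54/25 kN
  M_B = M₀a(2b-a)/L² = 6·(12/5)·(2·(8/5)-(12/5))/4² = 18/25 kN·m
Load 2 — triangular load w₀=2 kN/m (0→w₀ over full span):
  R_A = 3w₀L/20 = 3·2·4/20 = 6/5 kN
  M_A = w₀L²/30 = 2·4²/30 = 16/15 kN·m
  R_B = 7w₀L/20 = 7·2·4/20 = 14/5 kN
  M_B = -w₀L²/20 = -2·4²/20 = -8/5 kN·m
Superposition: R_A = 84/25 kN, M_A = 224/75 kN·m, R_B = 16/25 kN, M_B = -22/25 kN·m

R_A = 84/25 kN, M_A = 224/75 kN·m, R_B = 16/25 kN, M_B = -22/25 kN·m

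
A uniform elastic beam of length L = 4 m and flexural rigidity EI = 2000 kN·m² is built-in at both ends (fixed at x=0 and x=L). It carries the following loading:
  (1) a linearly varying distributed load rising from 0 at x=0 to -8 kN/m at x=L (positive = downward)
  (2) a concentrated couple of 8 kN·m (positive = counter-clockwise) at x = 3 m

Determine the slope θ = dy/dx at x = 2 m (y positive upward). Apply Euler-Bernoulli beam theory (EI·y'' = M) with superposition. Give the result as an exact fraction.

Load 1 — triangular load w₀=-8 kN/m (0→w₀ over full span):
  θ_1 = -w₀(2x(L-x)(L-2x)(x+2L)+x²(L-x)²)/(120LEI) = -(-8)·(2·2·(4-2)·(4-2·2)·(2+2·4)+2²·(4-2)²)/(120·4·2000) = 1/7500 rad
Load 2 — applied couple M₀=8 kN·m at a=3 m (b=L-a=1):
  θ_2 = (R_Ax²/2 - M_Ax)/EI  [x≤a] with R_A=9/4, M_A=5/2 = ((9/4)·2²/2 - (5/2)·2)/2000 = -1/4000 rad
Superposition: θ = Σ θ_i = -7/60000 rad ≈ -0.000117 rad

θ(2) = -7/60000 rad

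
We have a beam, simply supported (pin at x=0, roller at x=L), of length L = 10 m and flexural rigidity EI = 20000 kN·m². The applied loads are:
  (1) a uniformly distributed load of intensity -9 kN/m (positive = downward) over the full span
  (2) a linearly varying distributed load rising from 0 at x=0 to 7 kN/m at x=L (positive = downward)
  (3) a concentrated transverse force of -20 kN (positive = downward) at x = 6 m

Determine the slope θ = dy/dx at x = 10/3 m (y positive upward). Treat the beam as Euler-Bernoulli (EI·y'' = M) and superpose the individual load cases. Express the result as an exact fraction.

θ(10/3) = 42091/4860000 rad

Load 1 — uniform load w=-9 kN/m over full span:
  θ_1 = -w(L³-6Lx²+4x³)/(24EI) = -(-9)·(10³-6·10·(10/3)²+4·(10/3)³)/(24·20000) = 13/1440 rad
Load 2 — triangular load w₀=7 kN/m (0→w₀ over full span):
  θ_2 = -w₀(7L⁴-30L²x²+15x⁴)/(360LEI) = -7·(7·10⁴-30·10²·(10/3)²+15·(10/3)⁴)/(360·10·20000) = -91/24300 rad
Load 3 — point force P=-20 kN at a=6 m (b=L-a=4):
  θ_3 = -Pb(L²-b²-3x²)/(6LEI)  [x≤a] = -(-20)·4·(10²-4²-3·(10/3)²)/(6·10·20000) = 19/5625 rad
Superposition: θ = Σ θ_i = 42091/4860000 rad ≈ 0.008661 rad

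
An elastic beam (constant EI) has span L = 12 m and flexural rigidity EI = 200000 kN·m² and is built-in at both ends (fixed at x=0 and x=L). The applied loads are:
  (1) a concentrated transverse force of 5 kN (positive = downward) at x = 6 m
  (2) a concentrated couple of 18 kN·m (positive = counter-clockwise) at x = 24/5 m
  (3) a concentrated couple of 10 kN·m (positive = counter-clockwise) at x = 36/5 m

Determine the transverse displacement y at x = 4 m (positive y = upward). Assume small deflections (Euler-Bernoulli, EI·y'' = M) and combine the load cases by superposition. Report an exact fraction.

y(4) = -757/3750000 m

Load 1 — point force P=5 kN at a=6 m (b=L-a=6):
  y_1 = -Pb²x²(3aL-(3a+b)x)/(6L³EI)  [x≤a] = -5·6²·4²·(3·6·12-(3·6+6)·4)/(6·12³·200000) = -1/6000 m
Load 2 — applied couple M₀=18 kN·m at a=24/5 m (b=L-a=36/5):
  y_2 = (R_Ax³/6 - M_Ax²/2)/EI  [x≤a] with R_A=54/25, M_A=54/25 = ((54/25)·4³/6 - (54/25)·4²/2)/200000 = 9/312500 m
Load 3 — applied couple M₀=10 kN·m at a=36/5 m (b=L-a=24/5):
  y_3 = (R_Ax³/6 - M_Ax²/2)/EI  [x≤a] with R_A=6/5, M_A=16/5 = ((6/5)·4³/6 - (16/5)·4²/2)/200000 = -1/15625 m
Superposition: y = Σ y_i = -757/3750000 m ≈ -0.000202 m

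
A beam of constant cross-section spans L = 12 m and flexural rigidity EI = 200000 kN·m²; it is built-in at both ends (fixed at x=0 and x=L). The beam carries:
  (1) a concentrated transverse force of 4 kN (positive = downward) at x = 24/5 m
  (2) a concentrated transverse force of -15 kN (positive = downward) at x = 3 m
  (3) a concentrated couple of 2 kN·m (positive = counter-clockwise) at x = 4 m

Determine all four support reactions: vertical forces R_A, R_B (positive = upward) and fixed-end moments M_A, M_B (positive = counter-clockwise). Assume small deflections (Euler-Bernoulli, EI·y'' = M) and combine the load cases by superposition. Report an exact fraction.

R_A = -354313/36000 kN, M_A = -36801/2000 kN·m, R_B = -41687/36000 kN, M_B = 26977/6000 kN·m

Load 1 — point force P=4 kN at a=24/5 m (b=L-a=36/5):
  R_A = Pb²(3a+b)/L³ = 4·(36/5)²·(3·(24/5)+(36/5))/12³ = 324/125 kN
  M_A = Pab²/L² = 4·(24/5)·(36/5)²/12² = 864/125 kN·m
  R_B = Pa²(a+3b)/L³ = 4·(24/5)²·((24/5)+3·(36/5))/12³ = 176/125 kN
  M_B = -Pa²b/L² = -4·(24/5)²·(36/5)/12² = -576/125 kN·m
Load 2 — point force P=-15 kN at a=3 m (b=L-a=9):
  R_A = Pb²(3a+b)/L³ = (-15)·9²·(3·3+9)/12³ = -405/32 kN
  M_A = Pab²/L² = (-15)·3·9²/12² = -405/16 kN·m
  R_B = Pa²(a+3b)/L³ = (-15)·3²·(3+3·9)/12³ = -75/32 kN
  M_B = -Pa²b/L² = -(-15)·3²·9/12² = 135/16 kN·m
Load 3 — applied couple M₀=2 kN·m at a=4 m (b=L-a=8):
  R_A = 6M₀ab/L³ = 6·2·4·8/12³ = 2/9 kN
  M_A = M₀b(2a-b)/L² = 2·8·(2·4-8)/12² = 0 kN·m
  R_B = -6M₀ab/L³ = -6·2·4·8/12³ = -2/9 kN
  M_B = M₀a(2b-a)/L² = 2·4·(2·8-4)/12² = 2/3 kN·m
Superposition: R_A = -354313/36000 kN, M_A = -36801/2000 kN·m, R_B = -41687/36000 kN, M_B = 26977/6000 kN·m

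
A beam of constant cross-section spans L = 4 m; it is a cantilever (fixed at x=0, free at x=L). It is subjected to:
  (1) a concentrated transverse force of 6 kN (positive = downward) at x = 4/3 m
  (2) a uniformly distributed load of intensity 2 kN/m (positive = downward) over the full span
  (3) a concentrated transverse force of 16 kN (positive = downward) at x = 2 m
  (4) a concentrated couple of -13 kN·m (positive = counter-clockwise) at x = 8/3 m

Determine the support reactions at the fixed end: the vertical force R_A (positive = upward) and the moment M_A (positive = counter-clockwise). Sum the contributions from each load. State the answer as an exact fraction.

Load 1 — point force P=6 kN at a=4/3 m (b=L-a=8/3):
  R_A = P = 6 kN
  M_A = Pa = 6·(4/3) = 8 kN·m
Load 2 — uniform load w=2 kN/m over full span:
  R_A = wL = 2·4 = 8 kN
  M_A = wL²/2 = 2·4²/2 = 16 kN·m
Load 3 — point force P=16 kN at a=2 m (b=L-a=2):
  R_A = P = 16 kN
  M_A = Pa = 16·2 = 32 kN·m
Load 4 — applied couple M₀=-13 kN·m at a=8/3 m (b=L-a=4/3):
  R_A = 0 kN
  M_A = -M₀ = -(-13) = 13 kN·m
Superposition: R_A = 30 kN, M_A = 69 kN·m

R_A = 30 kN, M_A = 69 kN·m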